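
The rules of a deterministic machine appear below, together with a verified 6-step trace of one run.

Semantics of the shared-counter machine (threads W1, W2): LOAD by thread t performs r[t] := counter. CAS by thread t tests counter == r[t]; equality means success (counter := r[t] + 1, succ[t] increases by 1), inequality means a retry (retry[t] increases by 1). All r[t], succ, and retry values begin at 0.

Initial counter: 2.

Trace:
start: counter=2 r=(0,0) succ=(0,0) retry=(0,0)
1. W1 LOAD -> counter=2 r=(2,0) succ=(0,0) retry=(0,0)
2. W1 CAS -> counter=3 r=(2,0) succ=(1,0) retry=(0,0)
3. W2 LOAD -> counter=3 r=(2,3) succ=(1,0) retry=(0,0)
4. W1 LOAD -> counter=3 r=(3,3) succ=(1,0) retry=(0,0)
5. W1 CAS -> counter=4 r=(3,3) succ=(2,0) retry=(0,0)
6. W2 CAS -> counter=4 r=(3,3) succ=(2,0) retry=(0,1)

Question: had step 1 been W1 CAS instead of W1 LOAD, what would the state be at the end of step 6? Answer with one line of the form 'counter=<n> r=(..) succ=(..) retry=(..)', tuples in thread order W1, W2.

counter=3 r=(2,2) succ=(1,0) retry=(2,1)

(re-executing from step 1 with the substitution; state before step 1: counter=2 r=(0,0) succ=(0,0) retry=(0,0))
1. W1 CAS -> counter=2 r=(0,0) succ=(0,0) retry=(1,0)
2. W1 CAS -> counter=2 r=(0,0) succ=(0,0) retry=(2,0)
3. W2 LOAD -> counter=2 r=(0,2) succ=(0,0) retry=(2,0)
4. W1 LOAD -> counter=2 r=(2,2) succ=(0,0) retry=(2,0)
5. W1 CAS -> counter=3 r=(2,2) succ=(1,0) retry=(2,0)
6. W2 CAS -> counter=3 r=(2,2) succ=(1,0) retry=(2,1)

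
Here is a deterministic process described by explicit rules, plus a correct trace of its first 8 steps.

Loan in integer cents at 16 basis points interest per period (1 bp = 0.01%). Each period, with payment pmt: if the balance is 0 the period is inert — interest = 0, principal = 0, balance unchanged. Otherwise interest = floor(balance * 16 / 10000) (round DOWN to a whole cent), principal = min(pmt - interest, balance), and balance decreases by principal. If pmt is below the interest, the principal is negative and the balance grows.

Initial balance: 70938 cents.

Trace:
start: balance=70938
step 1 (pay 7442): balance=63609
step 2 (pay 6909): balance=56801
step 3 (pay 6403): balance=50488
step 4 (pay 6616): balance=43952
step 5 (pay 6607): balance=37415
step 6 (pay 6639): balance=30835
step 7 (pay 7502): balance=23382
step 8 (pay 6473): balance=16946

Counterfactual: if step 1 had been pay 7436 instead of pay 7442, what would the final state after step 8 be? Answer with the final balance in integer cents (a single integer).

(re-executing from step 1 with the substitution; state before step 1: balance=70938)
step 1 (pay 7436): balance=63615
step 2 (pay 6909): balance=56807
step 3 (pay 6403): balance=50494
step 4 (pay 6616): balance=43958
step 5 (pay 6607): balance=37421
step 6 (pay 6639): balance=30841
step 7 (pay 7502): balance=23388
step 8 (pay 6473): balance=16952

16952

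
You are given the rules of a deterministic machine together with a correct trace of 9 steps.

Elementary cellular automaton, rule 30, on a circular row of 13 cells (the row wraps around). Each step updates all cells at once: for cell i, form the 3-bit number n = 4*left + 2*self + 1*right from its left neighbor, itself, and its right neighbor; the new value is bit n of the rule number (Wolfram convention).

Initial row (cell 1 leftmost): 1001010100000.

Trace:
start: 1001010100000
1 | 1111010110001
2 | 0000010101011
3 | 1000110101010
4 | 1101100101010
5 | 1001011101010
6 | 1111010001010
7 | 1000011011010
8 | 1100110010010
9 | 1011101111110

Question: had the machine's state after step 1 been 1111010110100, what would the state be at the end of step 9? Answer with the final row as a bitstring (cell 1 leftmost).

0111011000100

state after step 1 := 1111010110100
2 | 1000010100111
3 | 0100110111100
4 | 1111100100010
5 | 1000011110110
6 | 1100110000100
7 | 1011101001111
8 | 0010001111000
9 | 0111011000100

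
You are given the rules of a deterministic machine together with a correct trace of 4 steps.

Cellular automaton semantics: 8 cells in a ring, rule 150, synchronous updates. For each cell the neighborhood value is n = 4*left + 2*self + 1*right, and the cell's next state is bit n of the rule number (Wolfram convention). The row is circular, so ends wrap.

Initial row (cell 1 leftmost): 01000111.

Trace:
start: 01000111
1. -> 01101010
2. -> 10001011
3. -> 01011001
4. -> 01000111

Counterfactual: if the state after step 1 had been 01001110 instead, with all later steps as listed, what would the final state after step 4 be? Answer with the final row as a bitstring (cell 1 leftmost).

state after step 1 := 01001110
2. -> 11110101
3. -> 11100100
4. -> 01011111

01011111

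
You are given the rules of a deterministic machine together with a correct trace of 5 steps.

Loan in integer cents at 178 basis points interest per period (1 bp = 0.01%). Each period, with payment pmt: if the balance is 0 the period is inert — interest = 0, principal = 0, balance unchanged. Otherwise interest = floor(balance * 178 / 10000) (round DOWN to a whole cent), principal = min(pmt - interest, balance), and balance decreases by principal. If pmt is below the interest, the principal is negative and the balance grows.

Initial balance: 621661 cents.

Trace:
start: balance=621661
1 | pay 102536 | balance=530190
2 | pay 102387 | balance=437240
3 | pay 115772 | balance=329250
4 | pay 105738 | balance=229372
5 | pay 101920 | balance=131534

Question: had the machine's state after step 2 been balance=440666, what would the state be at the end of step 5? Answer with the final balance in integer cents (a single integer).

state after step 2 := balance=440666
3 | pay 115772 | balance=332737
4 | pay 105738 | balance=232921
5 | pay 101920 | balance=135146

135146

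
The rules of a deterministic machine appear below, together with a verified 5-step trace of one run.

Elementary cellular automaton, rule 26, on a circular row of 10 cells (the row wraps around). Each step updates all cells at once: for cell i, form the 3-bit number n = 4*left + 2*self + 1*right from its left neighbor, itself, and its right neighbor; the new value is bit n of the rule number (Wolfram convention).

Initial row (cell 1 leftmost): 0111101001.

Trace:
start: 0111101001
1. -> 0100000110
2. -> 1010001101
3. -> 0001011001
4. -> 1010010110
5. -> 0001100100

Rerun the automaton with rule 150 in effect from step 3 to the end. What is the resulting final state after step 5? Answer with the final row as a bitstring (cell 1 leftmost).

1110100100

(re-executing steps 3..5 under rule 150; state before step 3: 1010001101)
3. -> 0011010000
4. -> 0100011000
5. -> 1110100100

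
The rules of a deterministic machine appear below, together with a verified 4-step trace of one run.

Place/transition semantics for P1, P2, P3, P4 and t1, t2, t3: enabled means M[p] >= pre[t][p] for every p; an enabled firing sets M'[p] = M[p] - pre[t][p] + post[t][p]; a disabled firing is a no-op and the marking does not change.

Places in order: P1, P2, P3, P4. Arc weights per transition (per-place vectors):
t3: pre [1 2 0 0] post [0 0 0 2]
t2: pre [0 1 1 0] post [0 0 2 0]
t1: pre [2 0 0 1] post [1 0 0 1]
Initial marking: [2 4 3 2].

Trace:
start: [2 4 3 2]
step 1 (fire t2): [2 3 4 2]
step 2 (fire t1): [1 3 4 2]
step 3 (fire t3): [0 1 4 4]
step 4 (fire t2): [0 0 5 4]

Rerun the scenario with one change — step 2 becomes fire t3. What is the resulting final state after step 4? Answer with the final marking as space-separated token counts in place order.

(re-executing from step 2 with the substitution; state before step 2: [2 3 4 2])
step 2 (fire t3): [1 1 4 4]
step 3 (fire t3): [1 1 4 4]
step 4 (fire t2): [1 0 5 4]

1 0 5 4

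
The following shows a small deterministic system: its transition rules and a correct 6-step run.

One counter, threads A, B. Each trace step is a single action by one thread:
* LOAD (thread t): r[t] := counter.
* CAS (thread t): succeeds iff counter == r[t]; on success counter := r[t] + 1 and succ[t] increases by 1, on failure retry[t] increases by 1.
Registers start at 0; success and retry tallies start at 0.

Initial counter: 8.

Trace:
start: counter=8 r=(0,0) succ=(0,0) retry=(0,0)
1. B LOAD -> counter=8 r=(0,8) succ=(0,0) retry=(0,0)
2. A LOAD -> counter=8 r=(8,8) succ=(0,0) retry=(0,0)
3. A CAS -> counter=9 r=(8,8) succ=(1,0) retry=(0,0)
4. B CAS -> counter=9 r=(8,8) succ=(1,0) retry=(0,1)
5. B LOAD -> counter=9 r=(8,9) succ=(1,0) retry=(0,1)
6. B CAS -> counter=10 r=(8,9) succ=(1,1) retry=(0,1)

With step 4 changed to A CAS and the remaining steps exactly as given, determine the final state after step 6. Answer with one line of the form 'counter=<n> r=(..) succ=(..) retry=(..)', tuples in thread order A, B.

(re-executing from step 4 with the substitution; state before step 4: counter=9 r=(8,8) succ=(1,0) retry=(0,0))
4. A CAS -> counter=9 r=(8,8) succ=(1,0) retry=(1,0)
5. B LOAD -> counter=9 r=(8,9) succ=(1,0) retry=(1,0)
6. B CAS -> counter=10 r=(8,9) succ=(1,1) retry=(1,0)

counter=10 r=(8,9) succ=(1,1) retry=(1,0)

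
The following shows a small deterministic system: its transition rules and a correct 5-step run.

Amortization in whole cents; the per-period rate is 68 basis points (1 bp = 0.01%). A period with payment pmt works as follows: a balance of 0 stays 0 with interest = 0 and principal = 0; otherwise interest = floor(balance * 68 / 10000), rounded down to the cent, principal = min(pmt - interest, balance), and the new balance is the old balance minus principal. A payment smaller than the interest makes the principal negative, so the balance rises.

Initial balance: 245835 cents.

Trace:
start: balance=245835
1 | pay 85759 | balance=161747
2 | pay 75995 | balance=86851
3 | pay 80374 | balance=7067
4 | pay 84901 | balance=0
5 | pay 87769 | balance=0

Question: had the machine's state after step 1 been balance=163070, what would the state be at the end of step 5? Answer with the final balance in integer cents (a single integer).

0

state after step 1 := balance=163070
2 | pay 75995 | balance=88183
3 | pay 80374 | balance=8408
4 | pay 84901 | balance=0
5 | pay 87769 | balance=0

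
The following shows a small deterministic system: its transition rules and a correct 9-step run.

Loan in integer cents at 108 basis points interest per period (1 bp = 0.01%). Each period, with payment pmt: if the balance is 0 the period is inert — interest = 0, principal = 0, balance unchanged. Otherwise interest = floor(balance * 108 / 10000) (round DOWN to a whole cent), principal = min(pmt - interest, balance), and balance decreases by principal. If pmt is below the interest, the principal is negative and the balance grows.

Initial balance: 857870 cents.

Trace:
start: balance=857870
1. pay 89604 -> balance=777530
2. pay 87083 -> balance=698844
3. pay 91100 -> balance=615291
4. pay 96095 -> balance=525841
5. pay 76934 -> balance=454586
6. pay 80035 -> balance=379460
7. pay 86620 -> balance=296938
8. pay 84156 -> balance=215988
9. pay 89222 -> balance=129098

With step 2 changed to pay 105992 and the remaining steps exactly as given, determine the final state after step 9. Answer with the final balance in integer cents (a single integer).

(re-executing from step 2 with the substitution; state before step 2: balance=777530)
2. pay 105992 -> balance=679935
3. pay 91100 -> balance=596178
4. pay 96095 -> balance=506521
5. pay 76934 -> balance=435057
6. pay 80035 -> balance=359720
7. pay 86620 -> balance=276984
8. pay 84156 -> balance=195819
9. pay 89222 -> balance=108711

108711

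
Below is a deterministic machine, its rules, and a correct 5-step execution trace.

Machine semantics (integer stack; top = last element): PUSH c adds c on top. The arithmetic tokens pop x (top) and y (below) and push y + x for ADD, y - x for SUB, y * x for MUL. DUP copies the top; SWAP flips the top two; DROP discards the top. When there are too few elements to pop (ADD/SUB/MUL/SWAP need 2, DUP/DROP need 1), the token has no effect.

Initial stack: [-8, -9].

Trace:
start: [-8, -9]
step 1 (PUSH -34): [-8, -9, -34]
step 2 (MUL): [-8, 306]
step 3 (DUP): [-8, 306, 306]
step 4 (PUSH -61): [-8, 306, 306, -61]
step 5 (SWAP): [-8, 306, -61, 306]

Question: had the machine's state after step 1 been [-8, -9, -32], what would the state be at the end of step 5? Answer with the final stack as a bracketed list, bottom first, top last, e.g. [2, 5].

state after step 1 := [-8, -9, -32]
step 2 (MUL): [-8, 288]
step 3 (DUP): [-8, 288, 288]
step 4 (PUSH -61): [-8, 288, 288, -61]
step 5 (SWAP): [-8, 288, -61, 288]

[-8, 288, -61, 288]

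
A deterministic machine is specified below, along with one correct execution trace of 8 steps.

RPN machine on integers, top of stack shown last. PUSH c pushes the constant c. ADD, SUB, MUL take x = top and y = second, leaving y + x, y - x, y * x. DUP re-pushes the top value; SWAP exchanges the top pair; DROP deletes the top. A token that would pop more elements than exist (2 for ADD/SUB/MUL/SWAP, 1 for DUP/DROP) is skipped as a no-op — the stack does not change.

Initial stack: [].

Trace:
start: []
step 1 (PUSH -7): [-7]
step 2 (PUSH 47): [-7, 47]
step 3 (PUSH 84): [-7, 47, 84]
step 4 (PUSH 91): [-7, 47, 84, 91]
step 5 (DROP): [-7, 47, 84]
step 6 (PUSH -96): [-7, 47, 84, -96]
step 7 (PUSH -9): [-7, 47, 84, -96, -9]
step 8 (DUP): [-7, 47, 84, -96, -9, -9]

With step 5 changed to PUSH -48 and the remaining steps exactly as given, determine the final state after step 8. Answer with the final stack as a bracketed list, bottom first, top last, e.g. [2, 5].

(re-executing from step 5 with the substitution; state before step 5: [-7, 47, 84, 91])
step 5 (PUSH -48): [-7, 47, 84, 91, -48]
step 6 (PUSH -96): [-7, 47, 84, 91, -48, -96]
step 7 (PUSH -9): [-7, 47, 84, 91, -48, -96, -9]
step 8 (DUP): [-7, 47, 84, 91, -48, -96, -9, -9]

[-7, 47, 84, 91, -48, -96, -9, -9]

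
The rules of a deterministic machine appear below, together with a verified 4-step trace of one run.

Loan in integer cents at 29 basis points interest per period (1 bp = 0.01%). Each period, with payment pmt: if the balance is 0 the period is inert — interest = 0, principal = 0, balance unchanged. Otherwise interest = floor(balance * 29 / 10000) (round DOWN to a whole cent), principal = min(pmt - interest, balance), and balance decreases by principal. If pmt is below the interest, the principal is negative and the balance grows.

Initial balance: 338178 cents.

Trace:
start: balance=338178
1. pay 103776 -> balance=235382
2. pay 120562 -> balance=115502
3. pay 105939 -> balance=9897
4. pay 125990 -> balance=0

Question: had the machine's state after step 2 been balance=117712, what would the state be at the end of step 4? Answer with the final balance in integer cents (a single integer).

state after step 2 := balance=117712
3. pay 105939 -> balance=12114
4. pay 125990 -> balance=0

0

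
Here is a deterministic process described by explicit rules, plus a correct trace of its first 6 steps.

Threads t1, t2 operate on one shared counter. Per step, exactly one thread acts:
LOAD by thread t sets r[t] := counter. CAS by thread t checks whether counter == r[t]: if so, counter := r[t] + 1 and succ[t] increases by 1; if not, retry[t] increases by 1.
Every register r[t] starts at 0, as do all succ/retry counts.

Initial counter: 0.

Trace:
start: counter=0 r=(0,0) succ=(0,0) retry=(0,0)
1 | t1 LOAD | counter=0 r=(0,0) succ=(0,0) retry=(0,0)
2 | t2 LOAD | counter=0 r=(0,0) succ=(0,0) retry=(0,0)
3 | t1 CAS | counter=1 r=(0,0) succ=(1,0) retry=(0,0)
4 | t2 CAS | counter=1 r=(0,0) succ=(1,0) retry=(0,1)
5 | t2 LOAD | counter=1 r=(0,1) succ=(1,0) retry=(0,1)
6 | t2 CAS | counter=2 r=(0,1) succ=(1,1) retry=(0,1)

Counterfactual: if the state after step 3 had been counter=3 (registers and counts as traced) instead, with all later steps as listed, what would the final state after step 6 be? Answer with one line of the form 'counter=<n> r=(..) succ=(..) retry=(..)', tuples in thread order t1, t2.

counter=4 r=(0,3) succ=(1,1) retry=(0,1)

state after step 3 := counter=3 r=(0,0) succ=(1,0) retry=(0,0)
4 | t2 CAS | counter=3 r=(0,0) succ=(1,0) retry=(0,1)
5 | t2 LOAD | counter=3 r=(0,3) succ=(1,0) retry=(0,1)
6 | t2 CAS | counter=4 r=(0,3) succ=(1,1) retry=(0,1)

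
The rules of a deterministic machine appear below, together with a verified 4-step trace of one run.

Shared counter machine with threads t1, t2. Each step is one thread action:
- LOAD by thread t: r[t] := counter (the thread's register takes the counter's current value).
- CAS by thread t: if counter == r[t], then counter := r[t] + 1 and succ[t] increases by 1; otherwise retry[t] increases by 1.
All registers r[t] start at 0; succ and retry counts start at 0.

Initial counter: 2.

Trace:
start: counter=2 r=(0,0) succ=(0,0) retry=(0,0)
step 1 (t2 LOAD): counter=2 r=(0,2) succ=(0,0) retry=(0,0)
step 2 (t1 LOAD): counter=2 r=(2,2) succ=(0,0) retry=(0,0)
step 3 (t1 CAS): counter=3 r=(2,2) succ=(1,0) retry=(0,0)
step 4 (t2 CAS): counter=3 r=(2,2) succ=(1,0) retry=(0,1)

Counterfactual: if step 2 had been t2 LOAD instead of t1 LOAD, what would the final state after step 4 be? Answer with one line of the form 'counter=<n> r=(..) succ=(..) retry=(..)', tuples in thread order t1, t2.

counter=3 r=(0,2) succ=(0,1) retry=(1,0)

(re-executing from step 2 with the substitution; state before step 2: counter=2 r=(0,2) succ=(0,0) retry=(0,0))
step 2 (t2 LOAD): counter=2 r=(0,2) succ=(0,0) retry=(0,0)
step 3 (t1 CAS): counter=2 r=(0,2) succ=(0,0) retry=(1,0)
step 4 (t2 CAS): counter=3 r=(0,2) succ=(0,1) retry=(1,0)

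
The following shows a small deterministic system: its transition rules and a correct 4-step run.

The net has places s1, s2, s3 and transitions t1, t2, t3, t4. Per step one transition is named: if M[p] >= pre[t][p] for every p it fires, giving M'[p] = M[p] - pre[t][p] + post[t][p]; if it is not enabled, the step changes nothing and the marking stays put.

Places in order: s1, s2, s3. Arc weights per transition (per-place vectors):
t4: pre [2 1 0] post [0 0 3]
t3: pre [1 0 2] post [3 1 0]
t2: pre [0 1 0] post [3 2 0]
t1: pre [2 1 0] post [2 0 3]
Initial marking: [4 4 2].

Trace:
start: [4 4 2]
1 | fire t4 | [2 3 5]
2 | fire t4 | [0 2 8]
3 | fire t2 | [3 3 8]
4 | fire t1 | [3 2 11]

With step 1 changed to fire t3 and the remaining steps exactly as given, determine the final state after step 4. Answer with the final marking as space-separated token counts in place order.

7 4 6

(re-executing from step 1 with the substitution; state before step 1: [4 4 2])
1 | fire t3 | [6 5 0]
2 | fire t4 | [4 4 3]
3 | fire t2 | [7 5 3]
4 | fire t1 | [7 4 6]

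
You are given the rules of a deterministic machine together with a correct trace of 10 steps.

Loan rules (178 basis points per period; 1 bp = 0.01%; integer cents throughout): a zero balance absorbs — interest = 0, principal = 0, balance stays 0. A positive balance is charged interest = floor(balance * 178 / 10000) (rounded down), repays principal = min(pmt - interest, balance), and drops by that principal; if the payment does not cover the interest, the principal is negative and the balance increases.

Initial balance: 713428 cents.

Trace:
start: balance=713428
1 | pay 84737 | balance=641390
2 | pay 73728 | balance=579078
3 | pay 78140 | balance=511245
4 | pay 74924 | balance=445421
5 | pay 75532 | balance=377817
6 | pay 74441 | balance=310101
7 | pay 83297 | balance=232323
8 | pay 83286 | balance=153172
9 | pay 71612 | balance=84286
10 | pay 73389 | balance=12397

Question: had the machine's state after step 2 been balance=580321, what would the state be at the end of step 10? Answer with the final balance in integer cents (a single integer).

13828

state after step 2 := balance=580321
3 | pay 78140 | balance=512510
4 | pay 74924 | balance=446708
5 | pay 75532 | balance=379127
6 | pay 74441 | balance=311434
7 | pay 83297 | balance=233680
8 | pay 83286 | balance=154553
9 | pay 71612 | balance=85692
10 | pay 73389 | balance=13828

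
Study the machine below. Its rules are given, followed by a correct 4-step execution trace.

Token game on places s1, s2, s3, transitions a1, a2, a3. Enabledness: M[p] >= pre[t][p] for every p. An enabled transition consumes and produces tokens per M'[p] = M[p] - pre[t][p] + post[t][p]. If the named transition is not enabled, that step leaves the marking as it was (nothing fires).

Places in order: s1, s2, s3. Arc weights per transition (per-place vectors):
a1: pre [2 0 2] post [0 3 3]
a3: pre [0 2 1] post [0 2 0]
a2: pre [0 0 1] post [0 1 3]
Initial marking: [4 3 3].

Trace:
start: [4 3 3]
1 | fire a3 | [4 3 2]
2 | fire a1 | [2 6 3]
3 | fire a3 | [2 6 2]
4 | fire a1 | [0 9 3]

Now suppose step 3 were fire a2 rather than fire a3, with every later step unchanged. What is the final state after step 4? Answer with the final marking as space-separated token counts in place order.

0 10 6

(re-executing from step 3 with the substitution; state before step 3: [2 6 3])
3 | fire a2 | [2 7 5]
4 | fire a1 | [0 10 6]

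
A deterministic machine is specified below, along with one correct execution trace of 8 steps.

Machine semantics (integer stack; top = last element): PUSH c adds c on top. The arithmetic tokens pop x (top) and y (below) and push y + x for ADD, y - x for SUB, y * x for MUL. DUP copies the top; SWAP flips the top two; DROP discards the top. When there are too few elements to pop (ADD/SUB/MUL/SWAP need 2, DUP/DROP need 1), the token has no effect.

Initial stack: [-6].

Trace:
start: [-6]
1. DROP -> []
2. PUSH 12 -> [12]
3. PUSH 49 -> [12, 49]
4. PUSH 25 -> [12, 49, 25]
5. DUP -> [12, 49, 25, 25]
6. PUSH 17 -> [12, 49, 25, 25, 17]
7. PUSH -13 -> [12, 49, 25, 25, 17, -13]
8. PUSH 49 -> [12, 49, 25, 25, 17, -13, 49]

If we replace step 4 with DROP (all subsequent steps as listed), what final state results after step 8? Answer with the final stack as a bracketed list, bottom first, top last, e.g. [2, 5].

(re-executing from step 4 with the substitution; state before step 4: [12, 49])
4. DROP -> [12]
5. DUP -> [12, 12]
6. PUSH 17 -> [12, 12, 17]
7. PUSH -13 -> [12, 12, 17, -13]
8. PUSH 49 -> [12, 12, 17, -13, 49]

[12, 12, 17, -13, 49]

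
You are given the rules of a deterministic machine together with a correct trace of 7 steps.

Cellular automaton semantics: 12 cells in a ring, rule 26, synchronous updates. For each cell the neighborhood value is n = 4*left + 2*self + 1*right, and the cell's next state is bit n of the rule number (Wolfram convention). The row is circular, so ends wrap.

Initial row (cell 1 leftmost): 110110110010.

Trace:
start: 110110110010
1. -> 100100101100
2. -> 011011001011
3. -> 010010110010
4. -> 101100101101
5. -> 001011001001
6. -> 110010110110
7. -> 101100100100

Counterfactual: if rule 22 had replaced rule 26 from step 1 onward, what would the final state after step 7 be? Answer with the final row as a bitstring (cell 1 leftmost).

(re-executing steps 1..7 under rule 22; state before step 1: 110110110010)
1. -> 000000001110
2. -> 000000010001
3. -> 100000111011
4. -> 010001000000
5. -> 111011100000
6. -> 000000010001
7. -> 100000111011

100000111011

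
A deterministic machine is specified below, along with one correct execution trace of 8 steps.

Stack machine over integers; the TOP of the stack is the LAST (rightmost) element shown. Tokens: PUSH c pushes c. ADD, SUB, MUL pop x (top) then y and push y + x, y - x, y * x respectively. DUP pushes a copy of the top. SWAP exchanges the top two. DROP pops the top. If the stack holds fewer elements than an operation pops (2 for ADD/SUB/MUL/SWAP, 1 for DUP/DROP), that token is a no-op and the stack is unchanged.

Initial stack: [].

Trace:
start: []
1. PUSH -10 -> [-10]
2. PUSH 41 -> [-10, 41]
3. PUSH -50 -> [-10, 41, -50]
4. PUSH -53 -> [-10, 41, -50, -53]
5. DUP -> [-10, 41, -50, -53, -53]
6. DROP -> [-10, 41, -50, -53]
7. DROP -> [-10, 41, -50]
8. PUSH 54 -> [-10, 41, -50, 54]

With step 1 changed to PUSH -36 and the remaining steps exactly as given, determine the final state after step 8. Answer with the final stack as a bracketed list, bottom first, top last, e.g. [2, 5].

(re-executing from step 1 with the substitution; state before step 1: [])
1. PUSH -36 -> [-36]
2. PUSH 41 -> [-36, 41]
3. PUSH -50 -> [-36, 41, -50]
4. PUSH -53 -> [-36, 41, -50, -53]
5. DUP -> [-36, 41, -50, -53, -53]
6. DROP -> [-36, 41, -50, -53]
7. DROP -> [-36, 41, -50]
8. PUSH 54 -> [-36, 41, -50, 54]

[-36, 41, -50, 54]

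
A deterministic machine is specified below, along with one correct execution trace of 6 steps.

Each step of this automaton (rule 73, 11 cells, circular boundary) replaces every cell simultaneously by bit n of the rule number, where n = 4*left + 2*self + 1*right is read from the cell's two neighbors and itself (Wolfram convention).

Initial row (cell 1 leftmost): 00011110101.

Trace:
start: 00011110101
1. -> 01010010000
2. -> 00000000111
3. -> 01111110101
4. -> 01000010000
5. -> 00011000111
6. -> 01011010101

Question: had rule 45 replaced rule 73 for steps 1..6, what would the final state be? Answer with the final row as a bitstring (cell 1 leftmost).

(re-executing steps 1..6 under rule 45; state before step 1: 00011110101)
1. -> 01010001111
2. -> 11110101000
3. -> 10001111010
4. -> 10101000111
5. -> 01111010100
6. -> 01000111101

01000111101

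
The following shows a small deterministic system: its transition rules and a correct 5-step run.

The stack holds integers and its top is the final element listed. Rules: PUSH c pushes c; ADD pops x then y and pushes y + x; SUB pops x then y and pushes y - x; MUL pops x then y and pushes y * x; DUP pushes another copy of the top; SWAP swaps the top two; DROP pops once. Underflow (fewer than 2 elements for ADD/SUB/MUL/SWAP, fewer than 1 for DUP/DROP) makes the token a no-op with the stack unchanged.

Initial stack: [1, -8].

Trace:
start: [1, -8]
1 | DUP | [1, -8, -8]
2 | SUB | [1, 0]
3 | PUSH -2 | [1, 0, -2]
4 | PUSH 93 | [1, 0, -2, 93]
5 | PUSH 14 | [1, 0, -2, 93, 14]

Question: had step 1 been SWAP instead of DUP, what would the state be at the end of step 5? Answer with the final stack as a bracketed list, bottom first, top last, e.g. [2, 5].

[-9, -2, 93, 14]

(re-executing from step 1 with the substitution; state before step 1: [1, -8])
1 | SWAP | [-8, 1]
2 | SUB | [-9]
3 | PUSH -2 | [-9, -2]
4 | PUSH 93 | [-9, -2, 93]
5 | PUSH 14 | [-9, -2, 93, 14]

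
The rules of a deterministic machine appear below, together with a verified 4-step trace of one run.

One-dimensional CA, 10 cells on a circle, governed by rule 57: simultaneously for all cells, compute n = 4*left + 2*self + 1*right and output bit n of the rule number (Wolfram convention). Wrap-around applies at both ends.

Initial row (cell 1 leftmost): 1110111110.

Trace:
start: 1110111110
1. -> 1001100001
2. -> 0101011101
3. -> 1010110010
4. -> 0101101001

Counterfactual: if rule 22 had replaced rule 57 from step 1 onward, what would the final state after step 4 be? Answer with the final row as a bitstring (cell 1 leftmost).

(re-executing steps 1..4 under rule 22; state before step 1: 1110111110)
1. -> 0000000000
2. -> 0000000000
3. -> 0000000000
4. -> 0000000000

0000000000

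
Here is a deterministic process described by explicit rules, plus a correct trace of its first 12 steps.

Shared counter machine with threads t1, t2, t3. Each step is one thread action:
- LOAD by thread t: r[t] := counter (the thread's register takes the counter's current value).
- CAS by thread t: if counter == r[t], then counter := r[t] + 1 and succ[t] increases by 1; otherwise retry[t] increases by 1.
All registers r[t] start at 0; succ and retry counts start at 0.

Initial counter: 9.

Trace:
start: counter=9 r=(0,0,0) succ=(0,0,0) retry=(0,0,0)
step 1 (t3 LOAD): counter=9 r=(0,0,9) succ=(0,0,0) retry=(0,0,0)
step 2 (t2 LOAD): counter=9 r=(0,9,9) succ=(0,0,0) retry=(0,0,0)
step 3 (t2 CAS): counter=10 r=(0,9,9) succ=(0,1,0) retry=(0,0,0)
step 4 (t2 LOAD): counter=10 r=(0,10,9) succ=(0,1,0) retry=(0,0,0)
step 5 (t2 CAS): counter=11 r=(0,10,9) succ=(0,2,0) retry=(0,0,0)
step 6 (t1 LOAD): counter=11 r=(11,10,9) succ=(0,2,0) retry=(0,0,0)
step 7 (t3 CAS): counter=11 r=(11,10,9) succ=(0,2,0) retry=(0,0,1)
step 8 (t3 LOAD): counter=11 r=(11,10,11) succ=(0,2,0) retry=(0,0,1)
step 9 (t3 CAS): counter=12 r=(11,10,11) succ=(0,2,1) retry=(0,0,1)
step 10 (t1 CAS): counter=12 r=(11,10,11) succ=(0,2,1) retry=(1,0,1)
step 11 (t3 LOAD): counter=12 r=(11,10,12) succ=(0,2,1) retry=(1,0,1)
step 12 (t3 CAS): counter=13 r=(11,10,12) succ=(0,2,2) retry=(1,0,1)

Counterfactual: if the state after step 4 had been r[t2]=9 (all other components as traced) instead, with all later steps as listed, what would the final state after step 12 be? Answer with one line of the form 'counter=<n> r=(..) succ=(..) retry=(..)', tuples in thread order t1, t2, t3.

counter=12 r=(10,9,11) succ=(0,1,2) retry=(1,1,1)

state after step 4 := counter=10 r=(0,9,9) succ=(0,1,0) retry=(0,0,0)
step 5 (t2 CAS): counter=10 r=(0,9,9) succ=(0,1,0) retry=(0,1,0)
step 6 (t1 LOAD): counter=10 r=(10,9,9) succ=(0,1,0) retry=(0,1,0)
step 7 (t3 CAS): counter=10 r=(10,9,9) succ=(0,1,0) retry=(0,1,1)
step 8 (t3 LOAD): counter=10 r=(10,9,10) succ=(0,1,0) retry=(0,1,1)
step 9 (t3 CAS): counter=11 r=(10,9,10) succ=(0,1,1) retry=(0,1,1)
step 10 (t1 CAS): counter=11 r=(10,9,10) succ=(0,1,1) retry=(1,1,1)
step 11 (t3 LOAD): counter=11 r=(10,9,11) succ=(0,1,1) retry=(1,1,1)
step 12 (t3 CAS): counter=12 r=(10,9,11) succ=(0,1,2) retry=(1,1,1)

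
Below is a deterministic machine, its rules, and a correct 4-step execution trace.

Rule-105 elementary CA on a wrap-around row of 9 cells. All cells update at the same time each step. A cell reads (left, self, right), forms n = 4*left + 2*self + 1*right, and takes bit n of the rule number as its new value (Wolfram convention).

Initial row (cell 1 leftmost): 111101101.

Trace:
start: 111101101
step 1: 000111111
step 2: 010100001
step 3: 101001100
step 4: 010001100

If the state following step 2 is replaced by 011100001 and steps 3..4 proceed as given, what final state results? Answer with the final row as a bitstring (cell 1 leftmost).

111011100

state after step 2 := 011100001
step 3: 110101100
step 4: 111011100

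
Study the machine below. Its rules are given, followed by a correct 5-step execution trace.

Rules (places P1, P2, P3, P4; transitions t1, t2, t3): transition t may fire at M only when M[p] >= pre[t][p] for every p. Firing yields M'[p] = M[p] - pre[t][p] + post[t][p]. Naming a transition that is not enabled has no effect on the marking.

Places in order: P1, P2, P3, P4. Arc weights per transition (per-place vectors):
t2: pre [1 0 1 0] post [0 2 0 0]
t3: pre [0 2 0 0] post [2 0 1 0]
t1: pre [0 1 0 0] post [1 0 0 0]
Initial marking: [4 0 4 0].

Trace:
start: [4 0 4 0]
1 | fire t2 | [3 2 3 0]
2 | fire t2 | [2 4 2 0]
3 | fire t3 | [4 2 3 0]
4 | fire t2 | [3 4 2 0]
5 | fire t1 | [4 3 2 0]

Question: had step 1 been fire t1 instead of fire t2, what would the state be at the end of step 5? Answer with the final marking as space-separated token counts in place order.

(re-executing from step 1 with the substitution; state before step 1: [4 0 4 0])
1 | fire t1 | [4 0 4 0]
2 | fire t2 | [3 2 3 0]
3 | fire t3 | [5 0 4 0]
4 | fire t2 | [4 2 3 0]
5 | fire t1 | [5 1 3 0]

5 1 3 0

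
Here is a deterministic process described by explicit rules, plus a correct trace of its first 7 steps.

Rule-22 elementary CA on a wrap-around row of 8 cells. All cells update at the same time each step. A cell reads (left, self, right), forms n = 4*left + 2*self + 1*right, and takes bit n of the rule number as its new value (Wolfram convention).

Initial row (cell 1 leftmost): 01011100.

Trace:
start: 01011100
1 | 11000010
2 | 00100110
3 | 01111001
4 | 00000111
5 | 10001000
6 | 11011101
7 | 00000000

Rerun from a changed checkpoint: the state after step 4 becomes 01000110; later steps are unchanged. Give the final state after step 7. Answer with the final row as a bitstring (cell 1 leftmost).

state after step 4 := 01000110
5 | 11101001
6 | 00001110
7 | 00010001

00010001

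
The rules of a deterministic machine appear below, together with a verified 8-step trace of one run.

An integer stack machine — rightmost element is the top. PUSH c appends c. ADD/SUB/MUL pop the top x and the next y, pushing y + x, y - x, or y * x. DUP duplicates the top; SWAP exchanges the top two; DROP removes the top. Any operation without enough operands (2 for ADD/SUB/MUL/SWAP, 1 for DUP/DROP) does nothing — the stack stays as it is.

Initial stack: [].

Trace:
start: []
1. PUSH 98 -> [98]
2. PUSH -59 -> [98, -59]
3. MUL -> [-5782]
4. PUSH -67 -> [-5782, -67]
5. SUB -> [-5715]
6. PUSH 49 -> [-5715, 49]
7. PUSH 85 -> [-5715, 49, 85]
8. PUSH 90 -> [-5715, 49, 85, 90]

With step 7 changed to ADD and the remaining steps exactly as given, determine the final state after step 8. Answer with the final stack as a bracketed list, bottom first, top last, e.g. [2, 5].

[-5666, 90]

(re-executing from step 7 with the substitution; state before step 7: [-5715, 49])
7. ADD -> [-5666]
8. PUSH 90 -> [-5666, 90]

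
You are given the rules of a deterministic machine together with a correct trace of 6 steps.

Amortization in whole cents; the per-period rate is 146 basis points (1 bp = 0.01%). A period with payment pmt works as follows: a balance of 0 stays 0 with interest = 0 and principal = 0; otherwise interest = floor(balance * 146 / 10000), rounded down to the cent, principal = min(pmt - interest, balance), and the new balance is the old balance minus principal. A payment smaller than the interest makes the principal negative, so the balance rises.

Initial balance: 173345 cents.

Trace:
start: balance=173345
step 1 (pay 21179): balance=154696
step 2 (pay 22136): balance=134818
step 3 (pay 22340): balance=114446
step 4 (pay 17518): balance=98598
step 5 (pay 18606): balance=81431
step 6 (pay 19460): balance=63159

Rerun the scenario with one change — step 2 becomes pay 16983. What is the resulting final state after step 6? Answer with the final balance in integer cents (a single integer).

68620

(re-executing from step 2 with the substitution; state before step 2: balance=154696)
step 2 (pay 16983): balance=139971
step 3 (pay 22340): balance=119674
step 4 (pay 17518): balance=103903
step 5 (pay 18606): balance=86813
step 6 (pay 19460): balance=68620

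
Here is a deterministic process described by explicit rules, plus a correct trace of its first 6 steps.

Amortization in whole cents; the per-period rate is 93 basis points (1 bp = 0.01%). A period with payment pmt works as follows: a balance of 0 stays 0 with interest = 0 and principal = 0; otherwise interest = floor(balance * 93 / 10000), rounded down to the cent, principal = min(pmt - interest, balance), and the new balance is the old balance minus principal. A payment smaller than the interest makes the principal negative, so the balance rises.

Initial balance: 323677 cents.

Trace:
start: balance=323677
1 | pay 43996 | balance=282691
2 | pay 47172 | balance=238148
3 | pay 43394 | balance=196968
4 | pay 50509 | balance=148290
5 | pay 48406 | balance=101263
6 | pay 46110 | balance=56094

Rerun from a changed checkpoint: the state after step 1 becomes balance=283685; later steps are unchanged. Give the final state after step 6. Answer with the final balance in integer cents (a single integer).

57136

state after step 1 := balance=283685
2 | pay 47172 | balance=239151
3 | pay 43394 | balance=197981
4 | pay 50509 | balance=149313
5 | pay 48406 | balance=102295
6 | pay 46110 | balance=57136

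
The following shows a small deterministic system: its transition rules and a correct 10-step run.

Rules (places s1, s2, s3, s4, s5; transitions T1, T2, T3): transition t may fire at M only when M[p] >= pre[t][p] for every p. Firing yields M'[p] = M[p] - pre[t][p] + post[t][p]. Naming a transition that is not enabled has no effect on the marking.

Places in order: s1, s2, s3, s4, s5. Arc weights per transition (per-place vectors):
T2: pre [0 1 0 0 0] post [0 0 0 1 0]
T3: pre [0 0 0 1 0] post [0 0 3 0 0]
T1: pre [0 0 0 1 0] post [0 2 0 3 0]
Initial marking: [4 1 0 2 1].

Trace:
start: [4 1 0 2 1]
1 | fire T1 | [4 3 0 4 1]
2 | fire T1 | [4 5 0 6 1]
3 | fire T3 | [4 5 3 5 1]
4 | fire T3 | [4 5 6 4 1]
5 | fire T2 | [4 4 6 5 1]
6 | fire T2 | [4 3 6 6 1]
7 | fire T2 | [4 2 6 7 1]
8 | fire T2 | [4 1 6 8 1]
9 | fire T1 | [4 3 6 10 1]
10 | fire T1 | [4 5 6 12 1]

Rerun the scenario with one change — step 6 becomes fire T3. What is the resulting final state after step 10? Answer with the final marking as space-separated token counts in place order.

(re-executing from step 6 with the substitution; state before step 6: [4 4 6 5 1])
6 | fire T3 | [4 4 9 4 1]
7 | fire T2 | [4 3 9 5 1]
8 | fire T2 | [4 2 9 6 1]
9 | fire T1 | [4 4 9 8 1]
10 | fire T1 | [4 6 9 10 1]

4 6 9 10 1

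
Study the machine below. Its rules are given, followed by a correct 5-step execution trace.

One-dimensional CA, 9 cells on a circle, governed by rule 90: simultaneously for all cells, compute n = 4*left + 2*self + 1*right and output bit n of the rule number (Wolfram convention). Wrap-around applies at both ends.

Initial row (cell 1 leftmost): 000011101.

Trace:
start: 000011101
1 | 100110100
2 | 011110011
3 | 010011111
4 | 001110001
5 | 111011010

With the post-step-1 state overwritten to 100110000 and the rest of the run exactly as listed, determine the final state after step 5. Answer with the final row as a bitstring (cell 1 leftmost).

100011010

state after step 1 := 100110000
2 | 011111001
3 | 010001110
4 | 101011011
5 | 100011010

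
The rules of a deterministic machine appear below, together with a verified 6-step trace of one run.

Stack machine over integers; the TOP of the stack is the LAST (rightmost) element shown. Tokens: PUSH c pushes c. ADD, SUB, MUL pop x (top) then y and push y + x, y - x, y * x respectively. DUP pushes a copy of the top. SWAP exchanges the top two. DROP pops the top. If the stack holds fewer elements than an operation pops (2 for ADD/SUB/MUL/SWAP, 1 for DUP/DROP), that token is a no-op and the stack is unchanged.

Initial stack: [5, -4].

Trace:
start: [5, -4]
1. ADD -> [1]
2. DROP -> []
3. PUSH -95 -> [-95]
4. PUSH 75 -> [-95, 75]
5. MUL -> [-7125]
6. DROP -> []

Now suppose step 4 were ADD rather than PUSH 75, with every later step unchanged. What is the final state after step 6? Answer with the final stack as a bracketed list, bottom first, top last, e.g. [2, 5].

(re-executing from step 4 with the substitution; state before step 4: [-95])
4. ADD -> [-95]
5. MUL -> [-95]
6. DROP -> []

[]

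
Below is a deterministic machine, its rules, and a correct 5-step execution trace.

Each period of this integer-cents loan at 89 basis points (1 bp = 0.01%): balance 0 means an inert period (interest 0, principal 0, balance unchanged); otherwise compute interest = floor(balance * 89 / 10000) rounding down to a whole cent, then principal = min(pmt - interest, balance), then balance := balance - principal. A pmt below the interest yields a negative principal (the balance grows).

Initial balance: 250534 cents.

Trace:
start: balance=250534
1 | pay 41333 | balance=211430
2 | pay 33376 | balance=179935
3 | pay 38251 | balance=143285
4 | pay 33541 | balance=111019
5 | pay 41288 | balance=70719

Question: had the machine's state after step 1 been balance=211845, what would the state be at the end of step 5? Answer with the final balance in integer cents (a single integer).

71149

state after step 1 := balance=211845
2 | pay 33376 | balance=180354
3 | pay 38251 | balance=143708
4 | pay 33541 | balance=111446
5 | pay 41288 | balance=71149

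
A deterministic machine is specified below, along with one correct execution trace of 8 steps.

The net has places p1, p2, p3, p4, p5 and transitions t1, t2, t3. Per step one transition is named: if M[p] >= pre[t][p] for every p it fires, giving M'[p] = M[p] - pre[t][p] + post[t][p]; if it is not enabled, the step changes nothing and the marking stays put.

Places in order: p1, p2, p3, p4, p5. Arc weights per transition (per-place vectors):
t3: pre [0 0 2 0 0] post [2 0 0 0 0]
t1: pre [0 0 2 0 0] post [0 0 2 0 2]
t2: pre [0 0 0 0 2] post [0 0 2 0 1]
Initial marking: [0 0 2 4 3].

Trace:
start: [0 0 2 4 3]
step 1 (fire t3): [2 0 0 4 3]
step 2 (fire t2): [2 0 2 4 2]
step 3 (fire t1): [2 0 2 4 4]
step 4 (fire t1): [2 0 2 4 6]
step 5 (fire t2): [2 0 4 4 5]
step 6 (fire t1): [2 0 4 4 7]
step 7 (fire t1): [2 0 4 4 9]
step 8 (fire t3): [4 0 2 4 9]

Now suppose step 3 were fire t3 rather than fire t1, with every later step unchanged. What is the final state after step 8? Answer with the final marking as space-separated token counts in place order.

(re-executing from step 3 with the substitution; state before step 3: [2 0 2 4 2])
step 3 (fire t3): [4 0 0 4 2]
step 4 (fire t1): [4 0 0 4 2]
step 5 (fire t2): [4 0 2 4 1]
step 6 (fire t1): [4 0 2 4 3]
step 7 (fire t1): [4 0 2 4 5]
step 8 (fire t3): [6 0 0 4 5]

6 0 0 4 5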